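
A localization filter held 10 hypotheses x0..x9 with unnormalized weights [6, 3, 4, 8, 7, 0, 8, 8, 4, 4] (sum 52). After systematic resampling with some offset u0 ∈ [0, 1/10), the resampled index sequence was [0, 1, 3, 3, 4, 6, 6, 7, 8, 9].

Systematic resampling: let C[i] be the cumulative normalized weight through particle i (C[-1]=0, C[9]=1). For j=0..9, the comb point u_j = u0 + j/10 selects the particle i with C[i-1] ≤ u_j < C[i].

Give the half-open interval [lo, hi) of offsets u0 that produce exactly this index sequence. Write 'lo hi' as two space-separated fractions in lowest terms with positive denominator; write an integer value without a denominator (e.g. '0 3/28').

C = [3/26, 9/52, 1/4, 21/52, 7/13, 7/13, 9/13, 11/13, 12/13, 1]
j=0 picked index 0: u0 ∈ [0, 3/26)
j=1 picked index 1: u0 ∈ [1/65, 19/260)
j=2 picked index 3: u0 ∈ [1/20, 53/260)
j=3 picked index 3: u0 ∈ [-1/20, 27/260)
j=4 picked index 4: u0 ∈ [1/260, 9/65)
j=5 picked index 6: u0 ∈ [1/26, 5/26)
j=6 picked index 6: u0 ∈ [-4/65, 6/65)
j=7 picked index 7: u0 ∈ [-1/130, 19/130)
j=8 picked index 8: u0 ∈ [3/65, 8/65)
j=9 picked index 9: u0 ∈ [3/130, 1/10)
intersection: [1/20, 19/260)

1/20 19/260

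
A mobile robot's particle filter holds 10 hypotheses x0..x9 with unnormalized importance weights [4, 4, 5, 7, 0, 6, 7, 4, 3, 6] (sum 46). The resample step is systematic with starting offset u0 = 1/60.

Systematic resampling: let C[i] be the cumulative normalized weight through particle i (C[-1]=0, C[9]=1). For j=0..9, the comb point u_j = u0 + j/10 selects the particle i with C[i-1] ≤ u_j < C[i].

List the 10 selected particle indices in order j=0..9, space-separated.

C = [2/23, 4/23, 13/46, 10/23, 10/23, 13/23, 33/46, 37/46, 20/23, 1]
j=0: u_0=1/60 ∈ [0, 2/23) → index 0
j=1: u_1=7/60 ∈ [2/23, 4/23) → index 1
j=2: u_2=13/60 ∈ [4/23, 13/46) → index 2
j=3: u_3=19/60 ∈ [13/46, 10/23) → index 3
j=4: u_4=5/12 ∈ [13/46, 10/23) → index 3
j=5: u_5=31/60 ∈ [10/23, 13/23) → index 5
j=6: u_6=37/60 ∈ [13/23, 33/46) → index 6
j=7: u_7=43/60 ∈ [13/23, 33/46) → index 6
j=8: u_8=49/60 ∈ [37/46, 20/23) → index 8
j=9: u_9=11/12 ∈ [20/23, 1) → index 9

0 1 2 3 3 5 6 6 8 9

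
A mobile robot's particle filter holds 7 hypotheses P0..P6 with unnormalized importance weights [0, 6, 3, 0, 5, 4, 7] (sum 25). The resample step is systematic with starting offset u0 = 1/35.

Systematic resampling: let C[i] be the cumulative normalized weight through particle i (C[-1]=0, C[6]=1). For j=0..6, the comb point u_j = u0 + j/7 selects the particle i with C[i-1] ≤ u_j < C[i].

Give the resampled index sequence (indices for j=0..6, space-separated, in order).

1 1 2 4 5 6 6

C = [0, 6/25, 9/25, 9/25, 14/25, 18/25, 1]
j=0: u_0=1/35 ∈ [0, 6/25) → index 1
j=1: u_1=6/35 ∈ [0, 6/25) → index 1
j=2: u_2=11/35 ∈ [6/25, 9/25) → index 2
j=3: u_3=16/35 ∈ [9/25, 14/25) → index 4
j=4: u_4=3/5 ∈ [14/25, 18/25) → index 5
j=5: u_5=26/35 ∈ [18/25, 1) → index 6
j=6: u_6=31/35 ∈ [18/25, 1) → index 6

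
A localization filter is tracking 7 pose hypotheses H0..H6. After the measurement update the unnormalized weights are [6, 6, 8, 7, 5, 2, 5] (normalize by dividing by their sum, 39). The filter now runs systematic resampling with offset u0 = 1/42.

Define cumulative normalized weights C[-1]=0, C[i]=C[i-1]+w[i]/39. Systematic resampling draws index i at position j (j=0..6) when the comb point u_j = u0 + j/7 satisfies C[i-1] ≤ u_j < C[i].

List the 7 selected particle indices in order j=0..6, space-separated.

0 1 2 2 3 4 6

C = [2/13, 4/13, 20/39, 9/13, 32/39, 34/39, 1]
j=0: u_0=1/42 ∈ [0, 2/13) → index 0
j=1: u_1=1/6 ∈ [2/13, 4/13) → index 1
j=2: u_2=13/42 ∈ [4/13, 20/39) → index 2
j=3: u_3=19/42 ∈ [4/13, 20/39) → index 2
j=4: u_4=25/42 ∈ [20/39, 9/13) → index 3
j=5: u_5=31/42 ∈ [9/13, 32/39) → index 4
j=6: u_6=37/42 ∈ [34/39, 1) → index 6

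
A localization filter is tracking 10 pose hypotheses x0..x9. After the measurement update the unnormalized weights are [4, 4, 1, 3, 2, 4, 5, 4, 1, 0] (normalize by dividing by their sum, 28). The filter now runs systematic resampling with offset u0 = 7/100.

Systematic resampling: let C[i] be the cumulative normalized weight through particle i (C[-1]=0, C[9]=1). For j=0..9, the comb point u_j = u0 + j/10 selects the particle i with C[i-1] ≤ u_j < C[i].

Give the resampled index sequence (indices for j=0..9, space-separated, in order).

C = [1/7, 2/7, 9/28, 3/7, 1/2, 9/14, 23/28, 27/28, 1, 1]
j=0: u_0=7/100 ∈ [0, 1/7) → index 0
j=1: u_1=17/100 ∈ [1/7, 2/7) → index 1
j=2: u_2=27/100 ∈ [1/7, 2/7) → index 1
j=3: u_3=37/100 ∈ [9/28, 3/7) → index 3
j=4: u_4=47/100 ∈ [3/7, 1/2) → index 4
j=5: u_5=57/100 ∈ [1/2, 9/14) → index 5
j=6: u_6=67/100 ∈ [9/14, 23/28) → index 6
j=7: u_7=77/100 ∈ [9/14, 23/28) → index 6
j=8: u_8=87/100 ∈ [23/28, 27/28) → index 7
j=9: u_9=97/100 ∈ [27/28, 1) → index 8

0 1 1 3 4 5 6 6 7 8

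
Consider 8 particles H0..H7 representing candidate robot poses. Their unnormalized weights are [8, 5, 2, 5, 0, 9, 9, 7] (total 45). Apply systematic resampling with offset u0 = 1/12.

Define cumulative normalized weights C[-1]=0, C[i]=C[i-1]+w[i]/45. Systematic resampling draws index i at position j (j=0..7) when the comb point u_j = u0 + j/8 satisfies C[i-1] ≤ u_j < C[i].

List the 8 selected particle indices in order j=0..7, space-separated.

C = [8/45, 13/45, 1/3, 4/9, 4/9, 29/45, 38/45, 1]
j=0: u_0=1/12 ∈ [0, 8/45) → index 0
j=1: u_1=5/24 ∈ [8/45, 13/45) → index 1
j=2: u_2=1/3 ∈ [1/3, 4/9) → index 3
j=3: u_3=11/24 ∈ [4/9, 29/45) → index 5
j=4: u_4=7/12 ∈ [4/9, 29/45) → index 5
j=5: u_5=17/24 ∈ [29/45, 38/45) → index 6
j=6: u_6=5/6 ∈ [29/45, 38/45) → index 6
j=7: u_7=23/24 ∈ [38/45, 1) → index 7

0 1 3 5 5 6 6 7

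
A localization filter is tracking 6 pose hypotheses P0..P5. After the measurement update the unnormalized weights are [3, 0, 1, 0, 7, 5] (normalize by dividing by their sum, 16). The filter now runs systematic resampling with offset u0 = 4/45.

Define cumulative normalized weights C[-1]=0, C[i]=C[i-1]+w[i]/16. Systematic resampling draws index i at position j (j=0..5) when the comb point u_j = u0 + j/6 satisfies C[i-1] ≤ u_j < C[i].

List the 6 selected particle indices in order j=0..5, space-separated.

C = [3/16, 3/16, 1/4, 1/4, 11/16, 1]
j=0: u_0=4/45 ∈ [0, 3/16) → index 0
j=1: u_1=23/90 ∈ [1/4, 11/16) → index 4
j=2: u_2=19/45 ∈ [1/4, 11/16) → index 4
j=3: u_3=53/90 ∈ [1/4, 11/16) → index 4
j=4: u_4=34/45 ∈ [11/16, 1) → index 5
j=5: u_5=83/90 ∈ [11/16, 1) → index 5

0 4 4 4 5 5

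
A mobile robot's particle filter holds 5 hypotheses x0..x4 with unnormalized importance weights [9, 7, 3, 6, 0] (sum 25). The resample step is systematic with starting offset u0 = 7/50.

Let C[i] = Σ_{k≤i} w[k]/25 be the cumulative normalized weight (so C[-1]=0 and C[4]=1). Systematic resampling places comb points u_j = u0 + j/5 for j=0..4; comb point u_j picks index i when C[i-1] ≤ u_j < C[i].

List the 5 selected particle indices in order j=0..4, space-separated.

C = [9/25, 16/25, 19/25, 1, 1]
j=0: u_0=7/50 ∈ [0, 9/25) → index 0
j=1: u_1=17/50 ∈ [0, 9/25) → index 0
j=2: u_2=27/50 ∈ [9/25, 16/25) → index 1
j=3: u_3=37/50 ∈ [16/25, 19/25) → index 2
j=4: u_4=47/50 ∈ [19/25, 1) → index 3

0 0 1 2 3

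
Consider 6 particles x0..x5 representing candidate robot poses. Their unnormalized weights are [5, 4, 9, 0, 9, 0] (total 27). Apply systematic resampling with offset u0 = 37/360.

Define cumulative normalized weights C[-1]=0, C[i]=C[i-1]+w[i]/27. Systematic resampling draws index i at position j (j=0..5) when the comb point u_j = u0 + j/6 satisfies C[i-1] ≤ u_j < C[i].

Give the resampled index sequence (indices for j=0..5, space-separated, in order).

0 1 2 2 4 4

C = [5/27, 1/3, 2/3, 2/3, 1, 1]
j=0: u_0=37/360 ∈ [0, 5/27) → index 0
j=1: u_1=97/360 ∈ [5/27, 1/3) → index 1
j=2: u_2=157/360 ∈ [1/3, 2/3) → index 2
j=3: u_3=217/360 ∈ [1/3, 2/3) → index 2
j=4: u_4=277/360 ∈ [2/3, 1) → index 4
j=5: u_5=337/360 ∈ [2/3, 1) → index 4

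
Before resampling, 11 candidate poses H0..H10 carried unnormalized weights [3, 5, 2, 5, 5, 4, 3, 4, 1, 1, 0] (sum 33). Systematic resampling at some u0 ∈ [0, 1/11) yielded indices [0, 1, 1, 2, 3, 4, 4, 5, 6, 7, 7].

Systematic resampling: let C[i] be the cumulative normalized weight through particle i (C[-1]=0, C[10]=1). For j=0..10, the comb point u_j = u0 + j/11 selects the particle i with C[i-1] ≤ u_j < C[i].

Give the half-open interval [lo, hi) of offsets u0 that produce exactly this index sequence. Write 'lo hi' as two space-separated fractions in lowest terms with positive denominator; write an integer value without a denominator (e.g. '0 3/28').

C = [1/11, 8/33, 10/33, 5/11, 20/33, 8/11, 9/11, 31/33, 32/33, 1, 1]
j=0 picked index 0: u0 ∈ [0, 1/11)
j=1 picked index 1: u0 ∈ [0, 5/33)
j=2 picked index 1: u0 ∈ [-1/11, 2/33)
j=3 picked index 2: u0 ∈ [-1/33, 1/33)
j=4 picked index 3: u0 ∈ [-2/33, 1/11)
j=5 picked index 4: u0 ∈ [0, 5/33)
j=6 picked index 4: u0 ∈ [-1/11, 2/33)
j=7 picked index 5: u0 ∈ [-1/33, 1/11)
j=8 picked index 6: u0 ∈ [0, 1/11)
j=9 picked index 7: u0 ∈ [0, 4/33)
j=10 picked index 7: u0 ∈ [-1/11, 1/33)
intersection: [0, 1/33)

0 1/33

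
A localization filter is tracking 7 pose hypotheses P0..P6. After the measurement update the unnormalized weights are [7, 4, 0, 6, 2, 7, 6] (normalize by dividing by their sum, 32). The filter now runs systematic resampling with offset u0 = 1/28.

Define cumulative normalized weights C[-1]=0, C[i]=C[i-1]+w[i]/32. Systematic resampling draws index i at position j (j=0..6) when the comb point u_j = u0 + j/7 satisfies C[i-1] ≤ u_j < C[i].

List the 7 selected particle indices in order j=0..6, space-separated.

C = [7/32, 11/32, 11/32, 17/32, 19/32, 13/16, 1]
j=0: u_0=1/28 ∈ [0, 7/32) → index 0
j=1: u_1=5/28 ∈ [0, 7/32) → index 0
j=2: u_2=9/28 ∈ [7/32, 11/32) → index 1
j=3: u_3=13/28 ∈ [11/32, 17/32) → index 3
j=4: u_4=17/28 ∈ [19/32, 13/16) → index 5
j=5: u_5=3/4 ∈ [19/32, 13/16) → index 5
j=6: u_6=25/28 ∈ [13/16, 1) → index 6

0 0 1 3 5 5 6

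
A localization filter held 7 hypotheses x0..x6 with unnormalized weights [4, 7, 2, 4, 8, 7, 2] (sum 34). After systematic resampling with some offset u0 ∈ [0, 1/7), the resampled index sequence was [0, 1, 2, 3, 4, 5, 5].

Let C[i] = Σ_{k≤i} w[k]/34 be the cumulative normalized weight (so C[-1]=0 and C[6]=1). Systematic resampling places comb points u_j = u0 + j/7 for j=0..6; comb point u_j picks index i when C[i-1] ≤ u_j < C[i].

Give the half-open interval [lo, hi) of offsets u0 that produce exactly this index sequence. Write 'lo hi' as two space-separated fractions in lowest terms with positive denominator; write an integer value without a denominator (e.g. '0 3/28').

C = [2/17, 11/34, 13/34, 1/2, 25/34, 16/17, 1]
j=0 picked index 0: u0 ∈ [0, 2/17)
j=1 picked index 1: u0 ∈ [-3/119, 43/238)
j=2 picked index 2: u0 ∈ [9/238, 23/238)
j=3 picked index 3: u0 ∈ [-11/238, 1/14)
j=4 picked index 4: u0 ∈ [-1/14, 39/238)
j=5 picked index 5: u0 ∈ [5/238, 27/119)
j=6 picked index 5: u0 ∈ [-29/238, 10/119)
intersection: [9/238, 1/14)

9/238 1/14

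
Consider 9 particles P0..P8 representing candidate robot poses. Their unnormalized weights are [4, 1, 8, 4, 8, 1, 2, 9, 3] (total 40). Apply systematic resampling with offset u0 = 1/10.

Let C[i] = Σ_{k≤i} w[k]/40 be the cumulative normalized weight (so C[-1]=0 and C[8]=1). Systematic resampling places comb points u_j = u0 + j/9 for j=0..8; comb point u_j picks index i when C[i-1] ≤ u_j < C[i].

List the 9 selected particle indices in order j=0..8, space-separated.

C = [1/10, 1/8, 13/40, 17/40, 5/8, 13/20, 7/10, 37/40, 1]
j=0: u_0=1/10 ∈ [1/10, 1/8) → index 1
j=1: u_1=19/90 ∈ [1/8, 13/40) → index 2
j=2: u_2=29/90 ∈ [1/8, 13/40) → index 2
j=3: u_3=13/30 ∈ [17/40, 5/8) → index 4
j=4: u_4=49/90 ∈ [17/40, 5/8) → index 4
j=5: u_5=59/90 ∈ [13/20, 7/10) → index 6
j=6: u_6=23/30 ∈ [7/10, 37/40) → index 7
j=7: u_7=79/90 ∈ [7/10, 37/40) → index 7
j=8: u_8=89/90 ∈ [37/40, 1) → index 8

1 2 2 4 4 6 7 7 8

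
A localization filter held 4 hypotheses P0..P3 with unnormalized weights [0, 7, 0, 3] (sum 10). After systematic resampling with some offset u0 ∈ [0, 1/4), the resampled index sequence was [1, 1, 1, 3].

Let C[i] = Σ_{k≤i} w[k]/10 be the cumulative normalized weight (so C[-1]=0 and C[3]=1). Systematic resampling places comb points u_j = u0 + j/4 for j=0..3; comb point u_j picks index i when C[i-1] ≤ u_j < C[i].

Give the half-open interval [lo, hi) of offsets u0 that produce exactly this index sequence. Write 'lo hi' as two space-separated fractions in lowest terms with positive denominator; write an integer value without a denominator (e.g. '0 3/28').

C = [0, 7/10, 7/10, 1]
j=0 picked index 1: u0 ∈ [0, 7/10)
j=1 picked index 1: u0 ∈ [-1/4, 9/20)
j=2 picked index 1: u0 ∈ [-1/2, 1/5)
j=3 picked index 3: u0 ∈ [-1/20, 1/4)
intersection: [0, 1/5)

0 1/5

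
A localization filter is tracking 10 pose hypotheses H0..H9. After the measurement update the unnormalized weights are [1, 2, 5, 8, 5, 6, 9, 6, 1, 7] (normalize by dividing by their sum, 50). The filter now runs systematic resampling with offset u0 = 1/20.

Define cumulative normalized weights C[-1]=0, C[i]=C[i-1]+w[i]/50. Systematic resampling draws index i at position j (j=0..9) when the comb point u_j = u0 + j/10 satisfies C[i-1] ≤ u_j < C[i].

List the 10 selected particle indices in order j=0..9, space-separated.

1 2 3 4 5 6 6 7 8 9

C = [1/50, 3/50, 4/25, 8/25, 21/50, 27/50, 18/25, 21/25, 43/50, 1]
j=0: u_0=1/20 ∈ [1/50, 3/50) → index 1
j=1: u_1=3/20 ∈ [3/50, 4/25) → index 2
j=2: u_2=1/4 ∈ [4/25, 8/25) → index 3
j=3: u_3=7/20 ∈ [8/25, 21/50) → index 4
j=4: u_4=9/20 ∈ [21/50, 27/50) → index 5
j=5: u_5=11/20 ∈ [27/50, 18/25) → index 6
j=6: u_6=13/20 ∈ [27/50, 18/25) → index 6
j=7: u_7=3/4 ∈ [18/25, 21/25) → index 7
j=8: u_8=17/20 ∈ [21/25, 43/50) → index 8
j=9: u_9=19/20 ∈ [43/50, 1) → index 9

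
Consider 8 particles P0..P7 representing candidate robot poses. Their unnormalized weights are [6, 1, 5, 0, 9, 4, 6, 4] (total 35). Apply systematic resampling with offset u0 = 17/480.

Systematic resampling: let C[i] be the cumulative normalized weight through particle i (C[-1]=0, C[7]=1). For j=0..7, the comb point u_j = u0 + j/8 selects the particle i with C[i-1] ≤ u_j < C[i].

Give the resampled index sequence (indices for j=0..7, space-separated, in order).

C = [6/35, 1/5, 12/35, 12/35, 3/5, 5/7, 31/35, 1]
j=0: u_0=17/480 ∈ [0, 6/35) → index 0
j=1: u_1=77/480 ∈ [0, 6/35) → index 0
j=2: u_2=137/480 ∈ [1/5, 12/35) → index 2
j=3: u_3=197/480 ∈ [12/35, 3/5) → index 4
j=4: u_4=257/480 ∈ [12/35, 3/5) → index 4
j=5: u_5=317/480 ∈ [3/5, 5/7) → index 5
j=6: u_6=377/480 ∈ [5/7, 31/35) → index 6
j=7: u_7=437/480 ∈ [31/35, 1) → index 7

0 0 2 4 4 5 6 7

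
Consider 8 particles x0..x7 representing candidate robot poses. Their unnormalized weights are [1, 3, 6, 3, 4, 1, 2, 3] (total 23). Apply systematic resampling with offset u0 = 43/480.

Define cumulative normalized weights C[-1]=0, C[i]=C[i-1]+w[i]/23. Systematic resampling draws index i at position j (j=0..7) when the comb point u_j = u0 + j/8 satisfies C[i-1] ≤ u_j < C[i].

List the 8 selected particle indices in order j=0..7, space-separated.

1 2 2 3 4 4 6 7

C = [1/23, 4/23, 10/23, 13/23, 17/23, 18/23, 20/23, 1]
j=0: u_0=43/480 ∈ [1/23, 4/23) → index 1
j=1: u_1=103/480 ∈ [4/23, 10/23) → index 2
j=2: u_2=163/480 ∈ [4/23, 10/23) → index 2
j=3: u_3=223/480 ∈ [10/23, 13/23) → index 3
j=4: u_4=283/480 ∈ [13/23, 17/23) → index 4
j=5: u_5=343/480 ∈ [13/23, 17/23) → index 4
j=6: u_6=403/480 ∈ [18/23, 20/23) → index 6
j=7: u_7=463/480 ∈ [20/23, 1) → index 7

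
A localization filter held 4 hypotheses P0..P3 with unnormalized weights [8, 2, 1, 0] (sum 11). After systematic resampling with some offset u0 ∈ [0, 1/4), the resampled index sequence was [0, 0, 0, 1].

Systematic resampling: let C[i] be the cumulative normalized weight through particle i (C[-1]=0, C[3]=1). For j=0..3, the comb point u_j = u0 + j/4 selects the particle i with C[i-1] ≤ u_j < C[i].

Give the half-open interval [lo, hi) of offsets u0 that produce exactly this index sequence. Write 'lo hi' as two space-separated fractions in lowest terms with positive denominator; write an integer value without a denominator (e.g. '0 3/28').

C = [8/11, 10/11, 1, 1]
j=0 picked index 0: u0 ∈ [0, 8/11)
j=1 picked index 0: u0 ∈ [-1/4, 21/44)
j=2 picked index 0: u0 ∈ [-1/2, 5/22)
j=3 picked index 1: u0 ∈ [-1/44, 7/44)
intersection: [0, 7/44)

0 7/44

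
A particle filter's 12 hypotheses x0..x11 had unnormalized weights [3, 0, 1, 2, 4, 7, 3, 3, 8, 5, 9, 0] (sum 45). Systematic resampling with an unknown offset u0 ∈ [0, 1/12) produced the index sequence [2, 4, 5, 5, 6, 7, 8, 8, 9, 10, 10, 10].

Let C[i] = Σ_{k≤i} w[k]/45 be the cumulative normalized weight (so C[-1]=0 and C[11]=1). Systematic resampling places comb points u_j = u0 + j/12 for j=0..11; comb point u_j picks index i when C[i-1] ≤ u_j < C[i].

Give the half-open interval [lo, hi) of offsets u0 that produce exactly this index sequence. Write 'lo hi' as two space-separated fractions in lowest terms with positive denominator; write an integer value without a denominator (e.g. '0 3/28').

C = [1/15, 1/15, 4/45, 2/15, 2/9, 17/45, 4/9, 23/45, 31/45, 4/5, 1, 1]
j=0 picked index 2: u0 ∈ [1/15, 4/45)
j=1 picked index 4: u0 ∈ [1/20, 5/36)
j=2 picked index 5: u0 ∈ [1/18, 19/90)
j=3 picked index 5: u0 ∈ [-1/36, 23/180)
j=4 picked index 6: u0 ∈ [2/45, 1/9)
j=5 picked index 7: u0 ∈ [1/36, 17/180)
j=6 picked index 8: u0 ∈ [1/90, 17/90)
j=7 picked index 8: u0 ∈ [-13/180, 19/180)
j=8 picked index 9: u0 ∈ [1/45, 2/15)
j=9 picked index 10: u0 ∈ [1/20, 1/4)
j=10 picked index 10: u0 ∈ [-1/30, 1/6)
j=11 picked index 10: u0 ∈ [-7/60, 1/12)
intersection: [1/15, 1/12)

1/15 1/12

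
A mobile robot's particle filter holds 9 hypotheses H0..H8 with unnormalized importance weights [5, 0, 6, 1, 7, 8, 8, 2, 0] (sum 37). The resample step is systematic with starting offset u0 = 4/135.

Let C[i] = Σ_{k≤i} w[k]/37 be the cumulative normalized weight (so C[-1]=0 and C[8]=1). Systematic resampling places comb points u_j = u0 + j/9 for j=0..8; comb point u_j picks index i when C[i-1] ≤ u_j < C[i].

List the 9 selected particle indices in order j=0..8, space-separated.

C = [5/37, 5/37, 11/37, 12/37, 19/37, 27/37, 35/37, 1, 1]
j=0: u_0=4/135 ∈ [0, 5/37) → index 0
j=1: u_1=19/135 ∈ [5/37, 11/37) → index 2
j=2: u_2=34/135 ∈ [5/37, 11/37) → index 2
j=3: u_3=49/135 ∈ [12/37, 19/37) → index 4
j=4: u_4=64/135 ∈ [12/37, 19/37) → index 4
j=5: u_5=79/135 ∈ [19/37, 27/37) → index 5
j=6: u_6=94/135 ∈ [19/37, 27/37) → index 5
j=7: u_7=109/135 ∈ [27/37, 35/37) → index 6
j=8: u_8=124/135 ∈ [27/37, 35/37) → index 6

0 2 2 4 4 5 5 6 6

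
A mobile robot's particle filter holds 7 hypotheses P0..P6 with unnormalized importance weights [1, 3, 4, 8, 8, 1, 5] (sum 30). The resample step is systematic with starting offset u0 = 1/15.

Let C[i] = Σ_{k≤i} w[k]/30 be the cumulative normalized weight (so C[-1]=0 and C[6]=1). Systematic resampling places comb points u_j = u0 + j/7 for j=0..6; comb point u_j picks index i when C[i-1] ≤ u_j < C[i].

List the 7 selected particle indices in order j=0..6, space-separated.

1 2 3 3 4 4 6

C = [1/30, 2/15, 4/15, 8/15, 4/5, 5/6, 1]
j=0: u_0=1/15 ∈ [1/30, 2/15) → index 1
j=1: u_1=22/105 ∈ [2/15, 4/15) → index 2
j=2: u_2=37/105 ∈ [4/15, 8/15) → index 3
j=3: u_3=52/105 ∈ [4/15, 8/15) → index 3
j=4: u_4=67/105 ∈ [8/15, 4/5) → index 4
j=5: u_5=82/105 ∈ [8/15, 4/5) → index 4
j=6: u_6=97/105 ∈ [5/6, 1) → index 6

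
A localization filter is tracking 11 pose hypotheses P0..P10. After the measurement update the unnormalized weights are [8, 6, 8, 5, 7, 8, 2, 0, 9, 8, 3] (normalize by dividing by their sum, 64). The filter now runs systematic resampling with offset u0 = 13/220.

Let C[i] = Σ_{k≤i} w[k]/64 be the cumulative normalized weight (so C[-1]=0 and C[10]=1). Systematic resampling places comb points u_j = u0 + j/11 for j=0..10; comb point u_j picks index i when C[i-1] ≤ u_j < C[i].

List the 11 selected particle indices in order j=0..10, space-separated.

0 1 2 2 4 4 5 8 8 9 10

C = [1/8, 7/32, 11/32, 27/64, 17/32, 21/32, 11/16, 11/16, 53/64, 61/64, 1]
j=0: u_0=13/220 ∈ [0, 1/8) → index 0
j=1: u_1=3/20 ∈ [1/8, 7/32) → index 1
j=2: u_2=53/220 ∈ [7/32, 11/32) → index 2
j=3: u_3=73/220 ∈ [7/32, 11/32) → index 2
j=4: u_4=93/220 ∈ [27/64, 17/32) → index 4
j=5: u_5=113/220 ∈ [27/64, 17/32) → index 4
j=6: u_6=133/220 ∈ [17/32, 21/32) → index 5
j=7: u_7=153/220 ∈ [11/16, 53/64) → index 8
j=8: u_8=173/220 ∈ [11/16, 53/64) → index 8
j=9: u_9=193/220 ∈ [53/64, 61/64) → index 9
j=10: u_10=213/220 ∈ [61/64, 1) → index 10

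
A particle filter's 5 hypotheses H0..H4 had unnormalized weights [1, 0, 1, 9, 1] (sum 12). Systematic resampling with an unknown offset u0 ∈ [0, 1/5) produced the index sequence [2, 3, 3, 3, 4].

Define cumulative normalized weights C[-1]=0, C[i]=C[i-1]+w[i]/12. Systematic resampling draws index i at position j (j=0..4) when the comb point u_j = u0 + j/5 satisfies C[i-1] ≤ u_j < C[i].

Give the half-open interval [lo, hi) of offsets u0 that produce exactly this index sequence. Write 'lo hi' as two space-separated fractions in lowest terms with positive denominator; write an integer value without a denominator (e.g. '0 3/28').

7/60 1/6

C = [1/12, 1/12, 1/6, 11/12, 1]
j=0 picked index 2: u0 ∈ [1/12, 1/6)
j=1 picked index 3: u0 ∈ [-1/30, 43/60)
j=2 picked index 3: u0 ∈ [-7/30, 31/60)
j=3 picked index 3: u0 ∈ [-13/30, 19/60)
j=4 picked index 4: u0 ∈ [7/60, 1/5)
intersection: [7/60, 1/6)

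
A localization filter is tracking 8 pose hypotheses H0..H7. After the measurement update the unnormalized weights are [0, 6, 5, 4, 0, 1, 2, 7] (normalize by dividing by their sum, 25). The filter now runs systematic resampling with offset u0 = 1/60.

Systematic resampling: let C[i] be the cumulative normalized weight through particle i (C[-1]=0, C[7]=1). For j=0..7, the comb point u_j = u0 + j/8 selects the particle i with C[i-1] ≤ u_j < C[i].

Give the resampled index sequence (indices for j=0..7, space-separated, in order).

C = [0, 6/25, 11/25, 3/5, 3/5, 16/25, 18/25, 1]
j=0: u_0=1/60 ∈ [0, 6/25) → index 1
j=1: u_1=17/120 ∈ [0, 6/25) → index 1
j=2: u_2=4/15 ∈ [6/25, 11/25) → index 2
j=3: u_3=47/120 ∈ [6/25, 11/25) → index 2
j=4: u_4=31/60 ∈ [11/25, 3/5) → index 3
j=5: u_5=77/120 ∈ [16/25, 18/25) → index 6
j=6: u_6=23/30 ∈ [18/25, 1) → index 7
j=7: u_7=107/120 ∈ [18/25, 1) → index 7

1 1 2 2 3 6 7 7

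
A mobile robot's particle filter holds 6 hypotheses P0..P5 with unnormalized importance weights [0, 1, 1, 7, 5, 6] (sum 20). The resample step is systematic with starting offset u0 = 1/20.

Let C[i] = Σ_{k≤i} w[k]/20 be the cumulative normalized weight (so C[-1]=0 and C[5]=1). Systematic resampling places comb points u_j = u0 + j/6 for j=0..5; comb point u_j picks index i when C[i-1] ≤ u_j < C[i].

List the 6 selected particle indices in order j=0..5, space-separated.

2 3 3 4 5 5

C = [0, 1/20, 1/10, 9/20, 7/10, 1]
j=0: u_0=1/20 ∈ [1/20, 1/10) → index 2
j=1: u_1=13/60 ∈ [1/10, 9/20) → index 3
j=2: u_2=23/60 ∈ [1/10, 9/20) → index 3
j=3: u_3=11/20 ∈ [9/20, 7/10) → index 4
j=4: u_4=43/60 ∈ [7/10, 1) → index 5
j=5: u_5=53/60 ∈ [7/10, 1) → index 5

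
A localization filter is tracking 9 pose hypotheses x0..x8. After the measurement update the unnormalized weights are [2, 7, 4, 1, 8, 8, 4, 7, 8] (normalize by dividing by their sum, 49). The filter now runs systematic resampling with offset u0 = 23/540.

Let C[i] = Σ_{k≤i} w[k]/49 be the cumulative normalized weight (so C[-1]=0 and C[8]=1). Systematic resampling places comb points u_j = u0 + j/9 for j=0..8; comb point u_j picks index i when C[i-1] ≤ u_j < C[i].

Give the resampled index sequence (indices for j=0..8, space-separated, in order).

1 1 2 4 5 5 7 7 8

C = [2/49, 9/49, 13/49, 2/7, 22/49, 30/49, 34/49, 41/49, 1]
j=0: u_0=23/540 ∈ [2/49, 9/49) → index 1
j=1: u_1=83/540 ∈ [2/49, 9/49) → index 1
j=2: u_2=143/540 ∈ [9/49, 13/49) → index 2
j=3: u_3=203/540 ∈ [2/7, 22/49) → index 4
j=4: u_4=263/540 ∈ [22/49, 30/49) → index 5
j=5: u_5=323/540 ∈ [22/49, 30/49) → index 5
j=6: u_6=383/540 ∈ [34/49, 41/49) → index 7
j=7: u_7=443/540 ∈ [34/49, 41/49) → index 7
j=8: u_8=503/540 ∈ [41/49, 1) → index 8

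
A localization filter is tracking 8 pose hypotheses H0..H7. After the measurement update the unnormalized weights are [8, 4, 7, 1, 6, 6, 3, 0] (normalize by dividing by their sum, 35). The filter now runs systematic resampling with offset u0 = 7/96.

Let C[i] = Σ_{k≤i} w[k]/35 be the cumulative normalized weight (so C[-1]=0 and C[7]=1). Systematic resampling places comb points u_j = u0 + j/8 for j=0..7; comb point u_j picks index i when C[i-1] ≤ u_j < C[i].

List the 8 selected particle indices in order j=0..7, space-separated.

0 0 1 2 4 4 5 6

C = [8/35, 12/35, 19/35, 4/7, 26/35, 32/35, 1, 1]
j=0: u_0=7/96 ∈ [0, 8/35) → index 0
j=1: u_1=19/96 ∈ [0, 8/35) → index 0
j=2: u_2=31/96 ∈ [8/35, 12/35) → index 1
j=3: u_3=43/96 ∈ [12/35, 19/35) → index 2
j=4: u_4=55/96 ∈ [4/7, 26/35) → index 4
j=5: u_5=67/96 ∈ [4/7, 26/35) → index 4
j=6: u_6=79/96 ∈ [26/35, 32/35) → index 5
j=7: u_7=91/96 ∈ [32/35, 1) → index 6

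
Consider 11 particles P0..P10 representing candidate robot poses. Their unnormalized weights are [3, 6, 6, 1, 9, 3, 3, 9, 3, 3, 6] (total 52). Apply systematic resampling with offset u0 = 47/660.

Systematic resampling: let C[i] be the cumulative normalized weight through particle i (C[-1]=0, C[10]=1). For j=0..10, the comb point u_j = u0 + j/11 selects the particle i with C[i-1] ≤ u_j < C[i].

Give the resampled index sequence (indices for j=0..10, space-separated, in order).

C = [3/52, 9/52, 15/52, 4/13, 25/52, 7/13, 31/52, 10/13, 43/52, 23/26, 1]
j=0: u_0=47/660 ∈ [3/52, 9/52) → index 1
j=1: u_1=107/660 ∈ [3/52, 9/52) → index 1
j=2: u_2=167/660 ∈ [9/52, 15/52) → index 2
j=3: u_3=227/660 ∈ [4/13, 25/52) → index 4
j=4: u_4=287/660 ∈ [4/13, 25/52) → index 4
j=5: u_5=347/660 ∈ [25/52, 7/13) → index 5
j=6: u_6=37/60 ∈ [31/52, 10/13) → index 7
j=7: u_7=467/660 ∈ [31/52, 10/13) → index 7
j=8: u_8=527/660 ∈ [10/13, 43/52) → index 8
j=9: u_9=587/660 ∈ [23/26, 1) → index 10
j=10: u_10=647/660 ∈ [23/26, 1) → index 10

1 1 2 4 4 5 7 7 8 10 10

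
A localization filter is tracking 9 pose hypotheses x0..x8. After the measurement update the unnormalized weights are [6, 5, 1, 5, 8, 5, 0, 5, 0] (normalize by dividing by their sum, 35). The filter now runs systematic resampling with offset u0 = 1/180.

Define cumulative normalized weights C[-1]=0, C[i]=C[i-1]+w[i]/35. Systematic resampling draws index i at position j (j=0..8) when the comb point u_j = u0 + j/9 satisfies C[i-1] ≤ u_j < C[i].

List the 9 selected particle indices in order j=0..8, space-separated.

0 0 1 2 3 4 4 5 7

C = [6/35, 11/35, 12/35, 17/35, 5/7, 6/7, 6/7, 1, 1]
j=0: u_0=1/180 ∈ [0, 6/35) → index 0
j=1: u_1=7/60 ∈ [0, 6/35) → index 0
j=2: u_2=41/180 ∈ [6/35, 11/35) → index 1
j=3: u_3=61/180 ∈ [11/35, 12/35) → index 2
j=4: u_4=9/20 ∈ [12/35, 17/35) → index 3
j=5: u_5=101/180 ∈ [17/35, 5/7) → index 4
j=6: u_6=121/180 ∈ [17/35, 5/7) → index 4
j=7: u_7=47/60 ∈ [5/7, 6/7) → index 5
j=8: u_8=161/180 ∈ [6/7, 1) → index 7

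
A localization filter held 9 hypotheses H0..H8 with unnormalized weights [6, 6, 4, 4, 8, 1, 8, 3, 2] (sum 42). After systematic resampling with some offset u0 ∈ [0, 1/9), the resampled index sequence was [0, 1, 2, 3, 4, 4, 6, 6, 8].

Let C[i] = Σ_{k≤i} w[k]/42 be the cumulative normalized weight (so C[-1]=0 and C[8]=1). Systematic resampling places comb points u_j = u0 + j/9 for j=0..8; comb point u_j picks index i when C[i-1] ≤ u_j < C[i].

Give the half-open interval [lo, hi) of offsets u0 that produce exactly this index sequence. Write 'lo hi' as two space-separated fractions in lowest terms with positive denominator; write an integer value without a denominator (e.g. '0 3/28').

4/63 13/126

C = [1/7, 2/7, 8/21, 10/21, 2/3, 29/42, 37/42, 20/21, 1]
j=0 picked index 0: u0 ∈ [0, 1/7)
j=1 picked index 1: u0 ∈ [2/63, 11/63)
j=2 picked index 2: u0 ∈ [4/63, 10/63)
j=3 picked index 3: u0 ∈ [1/21, 1/7)
j=4 picked index 4: u0 ∈ [2/63, 2/9)
j=5 picked index 4: u0 ∈ [-5/63, 1/9)
j=6 picked index 6: u0 ∈ [1/42, 3/14)
j=7 picked index 6: u0 ∈ [-11/126, 13/126)
j=8 picked index 8: u0 ∈ [4/63, 1/9)
intersection: [4/63, 13/126)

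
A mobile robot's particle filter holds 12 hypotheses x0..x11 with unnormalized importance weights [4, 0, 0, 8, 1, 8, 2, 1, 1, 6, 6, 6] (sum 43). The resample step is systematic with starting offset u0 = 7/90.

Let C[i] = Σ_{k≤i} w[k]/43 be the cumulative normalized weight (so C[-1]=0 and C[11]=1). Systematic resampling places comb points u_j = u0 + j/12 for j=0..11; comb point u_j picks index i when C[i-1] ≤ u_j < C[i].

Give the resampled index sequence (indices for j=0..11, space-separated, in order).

C = [4/43, 4/43, 4/43, 12/43, 13/43, 21/43, 23/43, 24/43, 25/43, 31/43, 37/43, 1]
j=0: u_0=7/90 ∈ [0, 4/43) → index 0
j=1: u_1=29/180 ∈ [4/43, 12/43) → index 3
j=2: u_2=11/45 ∈ [4/43, 12/43) → index 3
j=3: u_3=59/180 ∈ [13/43, 21/43) → index 5
j=4: u_4=37/90 ∈ [13/43, 21/43) → index 5
j=5: u_5=89/180 ∈ [21/43, 23/43) → index 6
j=6: u_6=26/45 ∈ [24/43, 25/43) → index 8
j=7: u_7=119/180 ∈ [25/43, 31/43) → index 9
j=8: u_8=67/90 ∈ [31/43, 37/43) → index 10
j=9: u_9=149/180 ∈ [31/43, 37/43) → index 10
j=10: u_10=41/45 ∈ [37/43, 1) → index 11
j=11: u_11=179/180 ∈ [37/43, 1) → index 11

0 3 3 5 5 6 8 9 10 10 11 11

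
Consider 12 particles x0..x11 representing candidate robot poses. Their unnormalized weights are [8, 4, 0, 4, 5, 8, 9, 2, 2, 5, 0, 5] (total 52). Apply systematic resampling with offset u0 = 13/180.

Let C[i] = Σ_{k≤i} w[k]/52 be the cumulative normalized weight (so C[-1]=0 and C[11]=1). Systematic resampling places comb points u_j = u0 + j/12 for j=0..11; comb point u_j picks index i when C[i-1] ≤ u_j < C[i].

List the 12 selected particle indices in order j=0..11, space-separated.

C = [2/13, 3/13, 3/13, 4/13, 21/52, 29/52, 19/26, 10/13, 21/26, 47/52, 47/52, 1]
j=0: u_0=13/180 ∈ [0, 2/13) → index 0
j=1: u_1=7/45 ∈ [2/13, 3/13) → index 1
j=2: u_2=43/180 ∈ [3/13, 4/13) → index 3
j=3: u_3=29/90 ∈ [4/13, 21/52) → index 4
j=4: u_4=73/180 ∈ [21/52, 29/52) → index 5
j=5: u_5=22/45 ∈ [21/52, 29/52) → index 5
j=6: u_6=103/180 ∈ [29/52, 19/26) → index 6
j=7: u_7=59/90 ∈ [29/52, 19/26) → index 6
j=8: u_8=133/180 ∈ [19/26, 10/13) → index 7
j=9: u_9=37/45 ∈ [21/26, 47/52) → index 9
j=10: u_10=163/180 ∈ [47/52, 1) → index 11
j=11: u_11=89/90 ∈ [47/52, 1) → index 11

0 1 3 4 5 5 6 6 7 9 11 11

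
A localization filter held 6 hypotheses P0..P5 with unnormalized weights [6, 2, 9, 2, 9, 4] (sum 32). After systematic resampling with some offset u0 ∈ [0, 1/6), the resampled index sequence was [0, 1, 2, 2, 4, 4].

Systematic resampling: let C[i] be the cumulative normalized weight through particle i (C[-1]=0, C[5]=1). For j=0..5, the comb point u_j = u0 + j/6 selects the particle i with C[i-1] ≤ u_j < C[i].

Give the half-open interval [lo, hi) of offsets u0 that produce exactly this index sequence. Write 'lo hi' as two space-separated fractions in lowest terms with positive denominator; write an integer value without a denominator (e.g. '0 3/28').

1/48 1/32

C = [3/16, 1/4, 17/32, 19/32, 7/8, 1]
j=0 picked index 0: u0 ∈ [0, 3/16)
j=1 picked index 1: u0 ∈ [1/48, 1/12)
j=2 picked index 2: u0 ∈ [-1/12, 19/96)
j=3 picked index 2: u0 ∈ [-1/4, 1/32)
j=4 picked index 4: u0 ∈ [-7/96, 5/24)
j=5 picked index 4: u0 ∈ [-23/96, 1/24)
intersection: [1/48, 1/32)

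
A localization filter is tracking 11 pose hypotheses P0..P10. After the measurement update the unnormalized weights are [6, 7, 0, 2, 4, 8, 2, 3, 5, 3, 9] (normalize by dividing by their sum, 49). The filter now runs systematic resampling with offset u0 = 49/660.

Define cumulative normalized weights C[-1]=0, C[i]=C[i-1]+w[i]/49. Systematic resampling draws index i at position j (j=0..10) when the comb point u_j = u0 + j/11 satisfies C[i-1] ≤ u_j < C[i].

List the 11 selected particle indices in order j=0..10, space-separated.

C = [6/49, 13/49, 13/49, 15/49, 19/49, 27/49, 29/49, 32/49, 37/49, 40/49, 1]
j=0: u_0=49/660 ∈ [0, 6/49) → index 0
j=1: u_1=109/660 ∈ [6/49, 13/49) → index 1
j=2: u_2=169/660 ∈ [6/49, 13/49) → index 1
j=3: u_3=229/660 ∈ [15/49, 19/49) → index 4
j=4: u_4=289/660 ∈ [19/49, 27/49) → index 5
j=5: u_5=349/660 ∈ [19/49, 27/49) → index 5
j=6: u_6=409/660 ∈ [29/49, 32/49) → index 7
j=7: u_7=469/660 ∈ [32/49, 37/49) → index 8
j=8: u_8=529/660 ∈ [37/49, 40/49) → index 9
j=9: u_9=589/660 ∈ [40/49, 1) → index 10
j=10: u_10=59/60 ∈ [40/49, 1) → index 10

0 1 1 4 5 5 7 8 9 10 10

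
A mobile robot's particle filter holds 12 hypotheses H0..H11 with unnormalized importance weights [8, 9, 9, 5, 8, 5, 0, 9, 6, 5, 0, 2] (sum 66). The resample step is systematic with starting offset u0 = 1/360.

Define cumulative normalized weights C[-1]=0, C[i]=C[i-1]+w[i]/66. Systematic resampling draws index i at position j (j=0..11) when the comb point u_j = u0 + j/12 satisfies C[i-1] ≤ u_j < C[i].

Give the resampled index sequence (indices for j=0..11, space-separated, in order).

0 0 1 1 2 3 4 4 7 7 8 9

C = [4/33, 17/66, 13/33, 31/66, 13/22, 2/3, 2/3, 53/66, 59/66, 32/33, 32/33, 1]
j=0: u_0=1/360 ∈ [0, 4/33) → index 0
j=1: u_1=31/360 ∈ [0, 4/33) → index 0
j=2: u_2=61/360 ∈ [4/33, 17/66) → index 1
j=3: u_3=91/360 ∈ [4/33, 17/66) → index 1
j=4: u_4=121/360 ∈ [17/66, 13/33) → index 2
j=5: u_5=151/360 ∈ [13/33, 31/66) → index 3
j=6: u_6=181/360 ∈ [31/66, 13/22) → index 4
j=7: u_7=211/360 ∈ [31/66, 13/22) → index 4
j=8: u_8=241/360 ∈ [2/3, 53/66) → index 7
j=9: u_9=271/360 ∈ [2/3, 53/66) → index 7
j=10: u_10=301/360 ∈ [53/66, 59/66) → index 8
j=11: u_11=331/360 ∈ [59/66, 32/33) → index 9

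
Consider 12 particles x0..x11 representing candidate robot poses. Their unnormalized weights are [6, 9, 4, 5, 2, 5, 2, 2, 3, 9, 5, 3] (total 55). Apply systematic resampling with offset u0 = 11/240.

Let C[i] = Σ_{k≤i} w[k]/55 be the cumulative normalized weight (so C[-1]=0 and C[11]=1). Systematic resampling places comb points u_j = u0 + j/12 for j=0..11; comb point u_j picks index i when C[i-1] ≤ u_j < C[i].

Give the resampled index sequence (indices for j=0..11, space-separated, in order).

0 1 1 2 3 4 5 7 9 9 10 11

C = [6/55, 3/11, 19/55, 24/55, 26/55, 31/55, 3/5, 7/11, 38/55, 47/55, 52/55, 1]
j=0: u_0=11/240 ∈ [0, 6/55) → index 0
j=1: u_1=31/240 ∈ [6/55, 3/11) → index 1
j=2: u_2=17/80 ∈ [6/55, 3/11) → index 1
j=3: u_3=71/240 ∈ [3/11, 19/55) → index 2
j=4: u_4=91/240 ∈ [19/55, 24/55) → index 3
j=5: u_5=37/80 ∈ [24/55, 26/55) → index 4
j=6: u_6=131/240 ∈ [26/55, 31/55) → index 5
j=7: u_7=151/240 ∈ [3/5, 7/11) → index 7
j=8: u_8=57/80 ∈ [38/55, 47/55) → index 9
j=9: u_9=191/240 ∈ [38/55, 47/55) → index 9
j=10: u_10=211/240 ∈ [47/55, 52/55) → index 10
j=11: u_11=77/80 ∈ [52/55, 1) → index 11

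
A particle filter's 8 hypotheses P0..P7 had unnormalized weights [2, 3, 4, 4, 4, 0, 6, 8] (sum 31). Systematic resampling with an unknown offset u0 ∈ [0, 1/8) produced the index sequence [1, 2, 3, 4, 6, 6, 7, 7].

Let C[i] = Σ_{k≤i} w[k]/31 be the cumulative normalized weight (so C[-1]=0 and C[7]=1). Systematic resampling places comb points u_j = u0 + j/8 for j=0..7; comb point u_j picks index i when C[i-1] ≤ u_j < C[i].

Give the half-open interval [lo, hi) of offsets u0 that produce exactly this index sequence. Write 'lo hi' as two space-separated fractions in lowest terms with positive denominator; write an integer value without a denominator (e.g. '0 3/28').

2/31 29/248

C = [2/31, 5/31, 9/31, 13/31, 17/31, 17/31, 23/31, 1]
j=0 picked index 1: u0 ∈ [2/31, 5/31)
j=1 picked index 2: u0 ∈ [9/248, 41/248)
j=2 picked index 3: u0 ∈ [5/124, 21/124)
j=3 picked index 4: u0 ∈ [11/248, 43/248)
j=4 picked index 6: u0 ∈ [3/62, 15/62)
j=5 picked index 6: u0 ∈ [-19/248, 29/248)
j=6 picked index 7: u0 ∈ [-1/124, 1/4)
j=7 picked index 7: u0 ∈ [-33/248, 1/8)
intersection: [2/31, 29/248)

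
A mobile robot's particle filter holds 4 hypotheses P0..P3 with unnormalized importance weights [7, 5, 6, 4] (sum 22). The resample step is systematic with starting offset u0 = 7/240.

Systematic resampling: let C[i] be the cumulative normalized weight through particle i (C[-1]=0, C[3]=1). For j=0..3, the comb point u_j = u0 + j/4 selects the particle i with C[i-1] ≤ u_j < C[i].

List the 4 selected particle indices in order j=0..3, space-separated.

0 0 1 2

C = [7/22, 6/11, 9/11, 1]
j=0: u_0=7/240 ∈ [0, 7/22) → index 0
j=1: u_1=67/240 ∈ [0, 7/22) → index 0
j=2: u_2=127/240 ∈ [7/22, 6/11) → index 1
j=3: u_3=187/240 ∈ [6/11, 9/11) → index 2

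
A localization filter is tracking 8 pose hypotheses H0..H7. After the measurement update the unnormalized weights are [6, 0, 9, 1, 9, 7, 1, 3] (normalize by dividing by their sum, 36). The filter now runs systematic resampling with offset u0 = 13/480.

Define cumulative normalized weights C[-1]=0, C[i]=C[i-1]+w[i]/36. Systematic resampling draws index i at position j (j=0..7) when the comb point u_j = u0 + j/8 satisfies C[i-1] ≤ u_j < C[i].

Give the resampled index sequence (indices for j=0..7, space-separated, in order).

C = [1/6, 1/6, 5/12, 4/9, 25/36, 8/9, 11/12, 1]
j=0: u_0=13/480 ∈ [0, 1/6) → index 0
j=1: u_1=73/480 ∈ [0, 1/6) → index 0
j=2: u_2=133/480 ∈ [1/6, 5/12) → index 2
j=3: u_3=193/480 ∈ [1/6, 5/12) → index 2
j=4: u_4=253/480 ∈ [4/9, 25/36) → index 4
j=5: u_5=313/480 ∈ [4/9, 25/36) → index 4
j=6: u_6=373/480 ∈ [25/36, 8/9) → index 5
j=7: u_7=433/480 ∈ [8/9, 11/12) → index 6

0 0 2 2 4 4 5 6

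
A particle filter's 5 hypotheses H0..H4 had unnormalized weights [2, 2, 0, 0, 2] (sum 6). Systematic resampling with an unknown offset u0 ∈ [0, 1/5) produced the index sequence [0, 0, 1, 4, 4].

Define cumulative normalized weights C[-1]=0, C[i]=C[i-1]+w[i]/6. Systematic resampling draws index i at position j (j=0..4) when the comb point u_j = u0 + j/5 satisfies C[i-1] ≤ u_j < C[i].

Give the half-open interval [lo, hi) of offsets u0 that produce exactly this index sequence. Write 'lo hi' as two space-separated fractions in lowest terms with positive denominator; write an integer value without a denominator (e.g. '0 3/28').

1/15 2/15

C = [1/3, 2/3, 2/3, 2/3, 1]
j=0 picked index 0: u0 ∈ [0, 1/3)
j=1 picked index 0: u0 ∈ [-1/5, 2/15)
j=2 picked index 1: u0 ∈ [-1/15, 4/15)
j=3 picked index 4: u0 ∈ [1/15, 2/5)
j=4 picked index 4: u0 ∈ [-2/15, 1/5)
intersection: [1/15, 2/15)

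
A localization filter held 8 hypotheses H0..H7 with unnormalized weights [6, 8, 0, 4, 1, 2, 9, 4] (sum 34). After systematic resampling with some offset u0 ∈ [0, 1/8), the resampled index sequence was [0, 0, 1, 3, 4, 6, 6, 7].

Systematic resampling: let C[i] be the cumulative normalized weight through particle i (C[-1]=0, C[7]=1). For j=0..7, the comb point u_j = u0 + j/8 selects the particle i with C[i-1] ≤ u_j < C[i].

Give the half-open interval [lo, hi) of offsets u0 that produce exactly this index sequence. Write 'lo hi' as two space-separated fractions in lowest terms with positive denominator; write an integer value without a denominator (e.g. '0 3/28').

5/136 7/136

C = [3/17, 7/17, 7/17, 9/17, 19/34, 21/34, 15/17, 1]
j=0 picked index 0: u0 ∈ [0, 3/17)
j=1 picked index 0: u0 ∈ [-1/8, 7/136)
j=2 picked index 1: u0 ∈ [-5/68, 11/68)
j=3 picked index 3: u0 ∈ [5/136, 21/136)
j=4 picked index 4: u0 ∈ [1/34, 1/17)
j=5 picked index 6: u0 ∈ [-1/136, 35/136)
j=6 picked index 6: u0 ∈ [-9/68, 9/68)
j=7 picked index 7: u0 ∈ [1/136, 1/8)
intersection: [5/136, 7/136)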